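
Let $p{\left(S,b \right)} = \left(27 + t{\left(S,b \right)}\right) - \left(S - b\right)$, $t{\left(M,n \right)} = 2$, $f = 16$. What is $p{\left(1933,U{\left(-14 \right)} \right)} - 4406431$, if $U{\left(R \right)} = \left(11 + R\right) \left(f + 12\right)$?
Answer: $-4408419$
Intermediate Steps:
$U{\left(R \right)} = 308 + 28 R$ ($U{\left(R \right)} = \left(11 + R\right) \left(16 + 12\right) = \left(11 + R\right) 28 = 308 + 28 R$)
$p{\left(S,b \right)} = 29 + b - S$ ($p{\left(S,b \right)} = \left(27 + 2\right) - \left(S - b\right) = 29 - \left(S - b\right) = 29 + b - S$)
$p{\left(1933,U{\left(-14 \right)} \right)} - 4406431 = \left(29 + \left(308 + 28 \left(-14\right)\right) - 1933\right) - 4406431 = \left(29 + \left(308 - 392\right) - 1933\right) - 4406431 = \left(29 - 84 - 1933\right) - 4406431 = -1988 - 4406431 = -4408419$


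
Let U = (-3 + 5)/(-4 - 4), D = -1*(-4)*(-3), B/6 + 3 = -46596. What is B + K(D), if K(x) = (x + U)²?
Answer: -4471103/16 ≈ -2.7944e+5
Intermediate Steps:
B = -279594 (B = -18 + 6*(-46596) = -18 - 279576 = -279594)
D = -12 (D = 4*(-3) = -12)
U = -¼ (U = 2/(-8) = 2*(-⅛) = -¼ ≈ -0.25000)
K(x) = (-¼ + x)² (K(x) = (x - ¼)² = (-¼ + x)²)
B + K(D) = -279594 + (-1 + 4*(-12))²/16 = -279594 + (-1 - 48)²/16 = -279594 + (1/16)*(-49)² = -279594 + (1/16)*2401 = -279594 + 2401/16 = -4471103/16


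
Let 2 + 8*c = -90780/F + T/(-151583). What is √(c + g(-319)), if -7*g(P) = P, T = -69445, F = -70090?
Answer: √40302117974548146976462/29748466916 ≈ 6.7484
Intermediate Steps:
g(P) = -P/7
c = -262080015/8499561976 (c = -¼ + (-90780/(-70090) - 69445/(-151583))/8 = -¼ + (-90780*(-1/70090) - 69445*(-1/151583))/8 = -¼ + (9078/7009 + 69445/151583)/8 = -¼ + (⅛)*(1862810479/1062445247) = -¼ + 1862810479/8499561976 = -262080015/8499561976 ≈ -0.030835)
√(c + g(-319)) = √(-262080015/8499561976 - ⅐*(-319)) = √(-262080015/8499561976 + 319/7) = √(2709525710239/59496933832) = √40302117974548146976462/29748466916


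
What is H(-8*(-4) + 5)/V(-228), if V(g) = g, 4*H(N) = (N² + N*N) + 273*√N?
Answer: -1369/456 - 91*√37/304 ≈ -4.8230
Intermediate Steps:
H(N) = N²/2 + 273*√N/4 (H(N) = ((N² + N*N) + 273*√N)/4 = ((N² + N²) + 273*√N)/4 = (2*N² + 273*√N)/4 = N²/2 + 273*√N/4)
H(-8*(-4) + 5)/V(-228) = ((-8*(-4) + 5)²/2 + 273*√(-8*(-4) + 5)/4)/(-228) = ((32 + 5)²/2 + 273*√(32 + 5)/4)*(-1/228) = ((½)*37² + 273*√37/4)*(-1/228) = ((½)*1369 + 273*√37/4)*(-1/228) = (1369/2 + 273*√37/4)*(-1/228) = -1369/456 - 91*√37/304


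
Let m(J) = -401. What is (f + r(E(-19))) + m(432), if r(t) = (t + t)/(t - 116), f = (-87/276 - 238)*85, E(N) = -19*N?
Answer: -465560241/22540 ≈ -20655.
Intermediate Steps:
f = -1863625/92 (f = (-87*1/276 - 238)*85 = (-29/92 - 238)*85 = -21925/92*85 = -1863625/92 ≈ -20257.)
r(t) = 2*t/(-116 + t) (r(t) = (2*t)/(-116 + t) = 2*t/(-116 + t))
(f + r(E(-19))) + m(432) = (-1863625/92 + 2*(-19*(-19))/(-116 - 19*(-19))) - 401 = (-1863625/92 + 2*361/(-116 + 361)) - 401 = (-1863625/92 + 2*361/245) - 401 = (-1863625/92 + 2*361*(1/245)) - 401 = (-1863625/92 + 722/245) - 401 = -456521701/22540 - 401 = -465560241/22540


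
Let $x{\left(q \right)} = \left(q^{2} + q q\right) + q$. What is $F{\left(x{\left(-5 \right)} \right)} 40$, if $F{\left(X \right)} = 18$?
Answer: $720$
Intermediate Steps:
$x{\left(q \right)} = q + 2 q^{2}$ ($x{\left(q \right)} = \left(q^{2} + q^{2}\right) + q = 2 q^{2} + q = q + 2 q^{2}$)
$F{\left(x{\left(-5 \right)} \right)} 40 = 18 \cdot 40 = 720$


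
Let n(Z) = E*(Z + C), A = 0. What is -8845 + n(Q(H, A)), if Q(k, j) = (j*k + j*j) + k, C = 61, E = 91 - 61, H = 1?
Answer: -6985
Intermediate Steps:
E = 30
Q(k, j) = k + j² + j*k (Q(k, j) = (j*k + j²) + k = (j² + j*k) + k = k + j² + j*k)
n(Z) = 1830 + 30*Z (n(Z) = 30*(Z + 61) = 30*(61 + Z) = 1830 + 30*Z)
-8845 + n(Q(H, A)) = -8845 + (1830 + 30*(1 + 0² + 0*1)) = -8845 + (1830 + 30*(1 + 0 + 0)) = -8845 + (1830 + 30*1) = -8845 + (1830 + 30) = -8845 + 1860 = -6985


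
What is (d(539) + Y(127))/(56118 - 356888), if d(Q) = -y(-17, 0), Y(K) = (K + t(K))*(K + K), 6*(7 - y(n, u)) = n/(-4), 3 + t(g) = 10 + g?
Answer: -318181/1443696 ≈ -0.22039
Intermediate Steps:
t(g) = 7 + g (t(g) = -3 + (10 + g) = 7 + g)
y(n, u) = 7 + n/24 (y(n, u) = 7 - n/(6*(-4)) = 7 - n*(-1)/(6*4) = 7 - (-1)*n/24 = 7 + n/24)
Y(K) = 2*K*(7 + 2*K) (Y(K) = (K + (7 + K))*(K + K) = (7 + 2*K)*(2*K) = 2*K*(7 + 2*K))
d(Q) = -151/24 (d(Q) = -(7 + (1/24)*(-17)) = -(7 - 17/24) = -1*151/24 = -151/24)
(d(539) + Y(127))/(56118 - 356888) = (-151/24 + 2*127*(7 + 2*127))/(56118 - 356888) = (-151/24 + 2*127*(7 + 254))/(-300770) = (-151/24 + 2*127*261)*(-1/300770) = (-151/24 + 66294)*(-1/300770) = (1590905/24)*(-1/300770) = -318181/1443696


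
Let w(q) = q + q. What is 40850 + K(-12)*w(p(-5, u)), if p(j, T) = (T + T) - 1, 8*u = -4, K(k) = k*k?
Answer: 40274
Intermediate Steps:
K(k) = k²
u = -½ (u = (⅛)*(-4) = -½ ≈ -0.50000)
p(j, T) = -1 + 2*T (p(j, T) = 2*T - 1 = -1 + 2*T)
w(q) = 2*q
40850 + K(-12)*w(p(-5, u)) = 40850 + (-12)²*(2*(-1 + 2*(-½))) = 40850 + 144*(2*(-1 - 1)) = 40850 + 144*(2*(-2)) = 40850 + 144*(-4) = 40850 - 576 = 40274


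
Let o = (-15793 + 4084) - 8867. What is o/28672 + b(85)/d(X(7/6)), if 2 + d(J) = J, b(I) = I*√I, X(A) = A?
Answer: -643/896 - 102*√85 ≈ -941.11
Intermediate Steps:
b(I) = I^(3/2)
o = -20576 (o = -11709 - 8867 = -20576)
d(J) = -2 + J
o/28672 + b(85)/d(X(7/6)) = -20576/28672 + 85^(3/2)/(-2 + 7/6) = -20576*1/28672 + (85*√85)/(-2 + 7*(⅙)) = -643/896 + (85*√85)/(-2 + 7/6) = -643/896 + (85*√85)/(-⅚) = -643/896 + (85*√85)*(-6/5) = -643/896 - 102*√85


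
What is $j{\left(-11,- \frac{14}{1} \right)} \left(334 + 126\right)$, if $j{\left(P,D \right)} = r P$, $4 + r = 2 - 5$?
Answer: $35420$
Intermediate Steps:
$r = -7$ ($r = -4 + \left(2 - 5\right) = -4 - 3 = -7$)
$j{\left(P,D \right)} = - 7 P$
$j{\left(-11,- \frac{14}{1} \right)} \left(334 + 126\right) = \left(-7\right) \left(-11\right) \left(334 + 126\right) = 77 \cdot 460 = 35420$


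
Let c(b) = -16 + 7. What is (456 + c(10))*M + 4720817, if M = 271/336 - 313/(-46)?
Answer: 12169588325/2576 ≈ 4.7242e+6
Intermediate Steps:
c(b) = -9
M = 58817/7728 (M = 271*(1/336) - 313*(-1/46) = 271/336 + 313/46 = 58817/7728 ≈ 7.6109)
(456 + c(10))*M + 4720817 = (456 - 9)*(58817/7728) + 4720817 = 447*(58817/7728) + 4720817 = 8763733/2576 + 4720817 = 12169588325/2576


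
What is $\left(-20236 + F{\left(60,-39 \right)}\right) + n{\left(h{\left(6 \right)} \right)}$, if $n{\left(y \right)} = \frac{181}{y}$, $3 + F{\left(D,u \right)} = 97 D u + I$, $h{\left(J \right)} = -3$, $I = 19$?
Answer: $- \frac{741781}{3} \approx -2.4726 \cdot 10^{5}$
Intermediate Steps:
$F{\left(D,u \right)} = 16 + 97 D u$ ($F{\left(D,u \right)} = -3 + \left(97 D u + 19\right) = -3 + \left(19 + 97 D u\right) = 16 + 97 D u$)
$\left(-20236 + F{\left(60,-39 \right)}\right) + n{\left(h{\left(6 \right)} \right)} = \left(-20236 + \left(16 + 97 \cdot 60 \left(-39\right)\right)\right) + \frac{181}{-3} = \left(-20236 + \left(16 - 226980\right)\right) + 181 \left(- \frac{1}{3}\right) = \left(-20236 - 226964\right) - \frac{181}{3} = -247200 - \frac{181}{3} = - \frac{741781}{3}$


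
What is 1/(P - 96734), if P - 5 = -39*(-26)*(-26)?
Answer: -1/123093 ≈ -8.1239e-6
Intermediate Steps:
P = -26359 (P = 5 - 39*(-26)*(-26) = 5 + 1014*(-26) = 5 - 26364 = -26359)
1/(P - 96734) = 1/(-26359 - 96734) = 1/(-123093) = -1/123093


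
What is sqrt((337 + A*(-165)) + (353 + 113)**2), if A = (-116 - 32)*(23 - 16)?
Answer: sqrt(388433) ≈ 623.24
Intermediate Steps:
A = -1036 (A = -148*7 = -1036)
sqrt((337 + A*(-165)) + (353 + 113)**2) = sqrt((337 - 1036*(-165)) + (353 + 113)**2) = sqrt((337 + 170940) + 466**2) = sqrt(171277 + 217156) = sqrt(388433)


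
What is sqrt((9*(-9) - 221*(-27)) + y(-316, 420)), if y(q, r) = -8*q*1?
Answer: sqrt(8414) ≈ 91.728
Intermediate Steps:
y(q, r) = -8*q
sqrt((9*(-9) - 221*(-27)) + y(-316, 420)) = sqrt((9*(-9) - 221*(-27)) - 8*(-316)) = sqrt((-81 + 5967) + 2528) = sqrt(5886 + 2528) = sqrt(8414)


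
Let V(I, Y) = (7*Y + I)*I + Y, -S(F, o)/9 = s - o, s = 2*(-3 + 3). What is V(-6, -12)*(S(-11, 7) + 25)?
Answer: 46464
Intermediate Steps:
s = 0 (s = 2*0 = 0)
S(F, o) = 9*o (S(F, o) = -9*(0 - o) = -(-9)*o = 9*o)
V(I, Y) = Y + I*(I + 7*Y) (V(I, Y) = (I + 7*Y)*I + Y = I*(I + 7*Y) + Y = Y + I*(I + 7*Y))
V(-6, -12)*(S(-11, 7) + 25) = (-12 + (-6)² + 7*(-6)*(-12))*(9*7 + 25) = (-12 + 36 + 504)*(63 + 25) = 528*88 = 46464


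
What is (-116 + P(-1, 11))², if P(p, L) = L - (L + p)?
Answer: 13225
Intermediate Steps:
P(p, L) = -p (P(p, L) = L + (-L - p) = -p)
(-116 + P(-1, 11))² = (-116 - 1*(-1))² = (-116 + 1)² = (-115)² = 13225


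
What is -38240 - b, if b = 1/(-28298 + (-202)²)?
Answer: -478229441/12506 ≈ -38240.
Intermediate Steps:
b = 1/12506 (b = 1/(-28298 + 40804) = 1/12506 ≈ 7.9962e-5)
-38240 - b = -38240 - 1*1/12506 = -38240 - 1/12506 = -478229441/12506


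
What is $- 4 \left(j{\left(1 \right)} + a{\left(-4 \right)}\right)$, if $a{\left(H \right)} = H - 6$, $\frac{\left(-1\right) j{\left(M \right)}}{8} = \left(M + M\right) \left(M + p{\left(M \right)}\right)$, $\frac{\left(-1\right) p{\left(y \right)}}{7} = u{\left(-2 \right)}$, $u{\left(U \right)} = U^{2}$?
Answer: $-1688$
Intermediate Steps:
$p{\left(y \right)} = -28$ ($p{\left(y \right)} = - 7 \left(-2\right)^{2} = \left(-7\right) 4 = -28$)
$j{\left(M \right)} = - 16 M \left(-28 + M\right)$ ($j{\left(M \right)} = - 8 \left(M + M\right) \left(M - 28\right) = - 8 \cdot 2 M \left(-28 + M\right) = - 16 M \left(-28 + M\right)$)
$a{\left(H \right)} = -6 + H$ ($a{\left(H \right)} = H - 6 = -6 + H$)
$- 4 \left(j{\left(1 \right)} + a{\left(-4 \right)}\right) = - 4 \left(16 \cdot 1 \left(28 - 1\right) - 10\right) = - 4 \left(16 \cdot 1 \cdot 27 - 10\right) = - 4 \left(432 - 10\right) = \left(-4\right) 422 = -1688$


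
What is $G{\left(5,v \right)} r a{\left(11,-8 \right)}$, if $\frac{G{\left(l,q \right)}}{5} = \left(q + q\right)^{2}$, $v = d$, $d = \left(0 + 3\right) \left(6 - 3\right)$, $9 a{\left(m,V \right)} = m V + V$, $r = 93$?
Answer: $-1607040$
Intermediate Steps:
$a{\left(m,V \right)} = \frac{V}{9} + \frac{V m}{9}$ ($a{\left(m,V \right)} = \frac{m V + V}{9} = \frac{V m + V}{9} = \frac{V + V m}{9} = \frac{V}{9} + \frac{V m}{9}$)
$d = 9$ ($d = 3 \cdot 3 = 9$)
$v = 9$
$G{\left(l,q \right)} = 20 q^{2}$ ($G{\left(l,q \right)} = 5 \left(q + q\right)^{2} = 5 \left(2 q\right)^{2} = 5 \cdot 4 q^{2} = 20 q^{2}$)
$G{\left(5,v \right)} r a{\left(11,-8 \right)} = 20 \cdot 9^{2} \cdot 93 \cdot \frac{1}{9} \left(-8\right) \left(1 + 11\right) = 20 \cdot 81 \cdot 93 \cdot \frac{1}{9} \left(-8\right) 12 = 1620 \cdot 93 \left(- \frac{32}{3}\right) = 150660 \left(- \frac{32}{3}\right) = -1607040$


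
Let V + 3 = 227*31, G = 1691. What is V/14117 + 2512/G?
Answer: 2492442/1256413 ≈ 1.9838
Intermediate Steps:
V = 7034 (V = -3 + 227*31 = -3 + 7037 = 7034)
V/14117 + 2512/G = 7034/14117 + 2512/1691 = 2492442/1256413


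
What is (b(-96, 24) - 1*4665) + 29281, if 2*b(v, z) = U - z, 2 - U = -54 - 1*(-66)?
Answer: 24599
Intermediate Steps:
U = -10 (U = 2 - (-54 - 1*(-66)) = 2 - (-54 + 66) = 2 - 1*12 = 2 - 12 = -10)
b(v, z) = -5 - z/2 (b(v, z) = (-10 - z)/2 = -5 - z/2)
(b(-96, 24) - 1*4665) + 29281 = ((-5 - 1/2*24) - 1*4665) + 29281 = ((-5 - 12) - 4665) + 29281 = (-17 - 4665) + 29281 = -4682 + 29281 = 24599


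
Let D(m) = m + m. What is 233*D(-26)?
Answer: -12116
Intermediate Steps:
D(m) = 2*m
233*D(-26) = 233*(2*(-26)) = 233*(-52) = -12116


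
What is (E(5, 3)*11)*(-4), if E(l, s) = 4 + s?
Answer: -308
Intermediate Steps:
(E(5, 3)*11)*(-4) = ((4 + 3)*11)*(-4) = (7*11)*(-4) = 77*(-4) = -308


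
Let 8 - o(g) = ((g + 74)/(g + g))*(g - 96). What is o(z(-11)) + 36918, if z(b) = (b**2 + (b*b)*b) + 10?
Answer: 938351/25 ≈ 37534.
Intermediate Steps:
z(b) = 10 + b**2 + b**3 (z(b) = (b**2 + b**2*b) + 10 = (b**2 + b**3) + 10 = 10 + b**2 + b**3)
o(g) = 8 - (-96 + g)*(74 + g)/(2*g) (o(g) = 8 - (g + 74)/(g + g)*(g - 96) = 8 - (74 + g)/((2*g))*(-96 + g) = 8 - (74 + g)*(1/(2*g))*(-96 + g) = 8 - (74 + g)/(2*g)*(-96 + g) = 8 - (-96 + g)*(74 + g)/(2*g))
o(z(-11)) + 36918 = (19 + 3552/(10 + (-11)**2 + (-11)**3) - (10 + (-11)**2 + (-11)**3)/2) + 36918 = (19 + 3552/(10 + 121 - 1331) - (10 + 121 - 1331)/2) + 36918 = (19 + 3552/(-1200) - 1/2*(-1200)) + 36918 = (19 + 3552*(-1/1200) + 600) + 36918 = (19 - 74/25 + 600) + 36918 = 15401/25 + 36918 = 938351/25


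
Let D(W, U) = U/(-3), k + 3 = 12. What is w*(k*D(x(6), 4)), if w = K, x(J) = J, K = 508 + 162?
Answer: -8040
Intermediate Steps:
K = 670
k = 9 (k = -3 + 12 = 9)
D(W, U) = -U/3 (D(W, U) = U*(-⅓) = -U/3)
w = 670
w*(k*D(x(6), 4)) = 670*(9*(-⅓*4)) = 670*(9*(-4/3)) = 670*(-12) = -8040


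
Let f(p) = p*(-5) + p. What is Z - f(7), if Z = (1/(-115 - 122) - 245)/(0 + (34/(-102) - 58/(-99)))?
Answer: -1860878/1975 ≈ -942.22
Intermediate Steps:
f(p) = -4*p (f(p) = -5*p + p = -4*p)
Z = -1916178/1975 (Z = (1/(-237) - 245)/(0 + (34*(-1/102) - 58*(-1/99))) = (-1/237 - 245)/(0 + (-⅓ + 58/99)) = -58066/(237*(0 + 25/99)) = -58066/(237*25/99) = -58066/237*99/25 = -1916178/1975 ≈ -970.22)
Z - f(7) = -1916178/1975 - (-4)*7 = -1916178/1975 - 1*(-28) = -1916178/1975 + 28 = -1860878/1975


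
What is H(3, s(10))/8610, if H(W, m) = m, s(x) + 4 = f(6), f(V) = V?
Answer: 1/4305 ≈ 0.00023229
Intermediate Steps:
s(x) = 2 (s(x) = -4 + 6 = 2)
H(3, s(10))/8610 = 2/8610 = 2*(1/8610) = 1/4305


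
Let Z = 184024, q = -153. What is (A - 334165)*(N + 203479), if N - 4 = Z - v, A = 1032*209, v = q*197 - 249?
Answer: -49511182869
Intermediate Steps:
v = -30390 (v = -153*197 - 249 = -30141 - 249 = -30390)
A = 215688
N = 214418 (N = 4 + (184024 - 1*(-30390)) = 4 + (184024 + 30390) = 4 + 214414 = 214418)
(A - 334165)*(N + 203479) = (215688 - 334165)*(214418 + 203479) = -118477*417897 = -49511182869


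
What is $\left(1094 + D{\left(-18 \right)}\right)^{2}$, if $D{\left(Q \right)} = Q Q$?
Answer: $2010724$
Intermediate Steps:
$D{\left(Q \right)} = Q^{2}$
$\left(1094 + D{\left(-18 \right)}\right)^{2} = \left(1094 + \left(-18\right)^{2}\right)^{2} = \left(1094 + 324\right)^{2} = 1418^{2} = 2010724$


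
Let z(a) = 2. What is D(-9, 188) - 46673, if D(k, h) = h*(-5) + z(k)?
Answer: -47611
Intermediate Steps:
D(k, h) = 2 - 5*h (D(k, h) = h*(-5) + 2 = -5*h + 2 = 2 - 5*h)
D(-9, 188) - 46673 = (2 - 5*188) - 46673 = (2 - 940) - 46673 = -938 - 46673 = -47611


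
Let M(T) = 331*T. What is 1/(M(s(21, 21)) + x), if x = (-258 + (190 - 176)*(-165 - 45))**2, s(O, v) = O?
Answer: 1/10234155 ≈ 9.7712e-8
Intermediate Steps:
x = 10227204 (x = (-258 + 14*(-210))**2 = (-258 - 2940)**2 = (-3198)**2 = 10227204)
1/(M(s(21, 21)) + x) = 1/(331*21 + 10227204) = 1/(6951 + 10227204) = 1/10234155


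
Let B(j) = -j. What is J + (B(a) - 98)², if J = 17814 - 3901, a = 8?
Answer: 25149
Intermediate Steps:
J = 13913
J + (B(a) - 98)² = 13913 + (-1*8 - 98)² = 13913 + (-8 - 98)² = 13913 + (-106)² = 13913 + 11236 = 25149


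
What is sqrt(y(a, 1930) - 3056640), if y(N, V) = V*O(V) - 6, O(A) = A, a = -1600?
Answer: sqrt(668254) ≈ 817.47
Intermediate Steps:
y(N, V) = -6 + V**2 (y(N, V) = V*V - 6 = V**2 - 6 = -6 + V**2)
sqrt(y(a, 1930) - 3056640) = sqrt((-6 + 1930**2) - 3056640) = sqrt((-6 + 3724900) - 3056640) = sqrt(3724894 - 3056640) = sqrt(668254)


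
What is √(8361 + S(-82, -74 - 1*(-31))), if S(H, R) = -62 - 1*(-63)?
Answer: √8362 ≈ 91.444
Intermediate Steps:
S(H, R) = 1 (S(H, R) = -62 + 63 = 1)
√(8361 + S(-82, -74 - 1*(-31))) = √(8361 + 1) = √8362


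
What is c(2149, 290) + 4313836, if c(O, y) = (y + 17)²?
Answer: 4408085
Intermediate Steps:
c(O, y) = (17 + y)²
c(2149, 290) + 4313836 = (17 + 290)² + 4313836 = 307² + 4313836 = 94249 + 4313836 = 4408085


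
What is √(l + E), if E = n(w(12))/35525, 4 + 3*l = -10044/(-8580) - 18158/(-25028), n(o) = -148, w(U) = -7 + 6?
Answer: I*√2327367930577753778/1816344530 ≈ 0.83991*I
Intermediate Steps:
w(U) = -1
l = -6274779/8947510 (l = -4/3 + (-10044/(-8580) - 18158/(-25028))/3 = -4/3 + (-10044*(-1/8580) - 18158*(-1/25028))/3 = -4/3 + (837/715 + 9079/12514)/3 = -4/3 + (⅓)*(16965703/8947510) = -4/3 + 16965703/26842530 = -6274779/8947510 ≈ -0.70129)
E = -148/35525 ≈ -0.0041661
√(l + E) = √(-6274779/8947510 - 148/35525) = √(-44847151091/63572058550) = I*√2327367930577753778/1816344530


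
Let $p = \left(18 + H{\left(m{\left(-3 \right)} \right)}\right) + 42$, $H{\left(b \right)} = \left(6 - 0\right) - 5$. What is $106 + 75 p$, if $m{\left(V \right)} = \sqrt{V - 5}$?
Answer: $4681$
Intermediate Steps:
$m{\left(V \right)} = \sqrt{-5 + V}$
$H{\left(b \right)} = 1$ ($H{\left(b \right)} = \left(6 + 0\right) - 5 = 6 - 5 = 1$)
$p = 61$ ($p = \left(18 + 1\right) + 42 = 19 + 42 = 61$)
$106 + 75 p = 106 + 75 \cdot 61 = 106 + 4575 = 4681$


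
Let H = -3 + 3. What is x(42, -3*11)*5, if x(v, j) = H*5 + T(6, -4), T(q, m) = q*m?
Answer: -120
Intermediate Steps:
T(q, m) = m*q
H = 0
x(v, j) = -24 (x(v, j) = 0*5 - 4*6 = 0 - 24 = -24)
x(42, -3*11)*5 = -24*5 = -120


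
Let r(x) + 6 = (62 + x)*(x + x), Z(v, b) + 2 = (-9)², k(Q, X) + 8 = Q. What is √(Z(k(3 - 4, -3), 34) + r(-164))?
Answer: √33529 ≈ 183.11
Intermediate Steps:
k(Q, X) = -8 + Q
Z(v, b) = 79 (Z(v, b) = -2 + (-9)² = -2 + 81 = 79)
r(x) = -6 + 2*x*(62 + x) (r(x) = -6 + (62 + x)*(x + x) = -6 + (62 + x)*(2*x) = -6 + 2*x*(62 + x))
√(Z(k(3 - 4, -3), 34) + r(-164)) = √(79 + (-6 + 2*(-164)² + 124*(-164))) = √(79 + (-6 + 2*26896 - 20336)) = √(79 + (-6 + 53792 - 20336)) = √(79 + 33450) = √33529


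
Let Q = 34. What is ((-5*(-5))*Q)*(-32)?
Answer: -27200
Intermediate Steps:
((-5*(-5))*Q)*(-32) = (-5*(-5)*34)*(-32) = (25*34)*(-32) = 850*(-32) = -27200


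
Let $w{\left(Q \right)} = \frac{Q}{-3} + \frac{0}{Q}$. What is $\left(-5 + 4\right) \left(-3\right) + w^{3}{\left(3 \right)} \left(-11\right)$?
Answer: $14$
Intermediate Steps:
$w{\left(Q \right)} = - \frac{Q}{3}$ ($w{\left(Q \right)} = Q \left(- \frac{1}{3}\right) + 0 = - \frac{Q}{3} + 0 = - \frac{Q}{3}$)
$\left(-5 + 4\right) \left(-3\right) + w^{3}{\left(3 \right)} \left(-11\right) = \left(-5 + 4\right) \left(-3\right) + \left(\left(- \frac{1}{3}\right) 3\right)^{3} \left(-11\right) = \left(-1\right) \left(-3\right) + \left(-1\right)^{3} \left(-11\right) = 3 - -11 = 3 + 11 = 14$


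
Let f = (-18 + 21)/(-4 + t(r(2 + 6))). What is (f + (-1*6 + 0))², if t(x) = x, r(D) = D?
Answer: 441/16 ≈ 27.563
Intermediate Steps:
f = ¾ (f = (-18 + 21)/(-4 + (2 + 6)) = 3/(-4 + 8) = 3/4 = 3*(¼) = ¾ ≈ 0.75000)
(f + (-1*6 + 0))² = (¾ + (-1*6 + 0))² = (¾ + (-6 + 0))² = (¾ - 6)² = (-21/4)² = 441/16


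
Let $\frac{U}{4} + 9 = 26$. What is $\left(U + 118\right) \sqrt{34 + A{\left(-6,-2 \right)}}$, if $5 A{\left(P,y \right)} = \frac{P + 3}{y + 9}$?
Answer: $\frac{186 \sqrt{41545}}{35} \approx 1083.2$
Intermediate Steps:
$U = 68$ ($U = -36 + 4 \cdot 26 = -36 + 104 = 68$)
$A{\left(P,y \right)} = \frac{3 + P}{5 \left(9 + y\right)}$ ($A{\left(P,y \right)} = \frac{\left(P + 3\right) \frac{1}{y + 9}}{5} = \frac{\left(3 + P\right) \frac{1}{9 + y}}{5} = \frac{\frac{1}{9 + y} \left(3 + P\right)}{5} = \frac{3 + P}{5 \left(9 + y\right)}$)
$\left(U + 118\right) \sqrt{34 + A{\left(-6,-2 \right)}} = \left(68 + 118\right) \sqrt{34 + \frac{3 - 6}{5 \left(9 - 2\right)}} = 186 \sqrt{34 + \frac{1}{5} \cdot \frac{1}{7} \left(-3\right)} = 186 \sqrt{34 - \frac{3}{35}} = 186 \sqrt{\frac{1187}{35}} = 186 \frac{\sqrt{41545}}{35} = \frac{186 \sqrt{41545}}{35}$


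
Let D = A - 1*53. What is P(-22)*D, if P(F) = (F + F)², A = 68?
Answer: 29040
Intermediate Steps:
P(F) = 4*F² (P(F) = (2*F)² = 4*F²)
D = 15 (D = 68 - 1*53 = 68 - 53 = 15)
P(-22)*D = (4*(-22)²)*15 = (4*484)*15 = 1936*15 = 29040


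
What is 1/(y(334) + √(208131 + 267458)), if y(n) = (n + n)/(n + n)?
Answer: -1/475588 + √475589/475588 ≈ 0.0014480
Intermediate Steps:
y(n) = 1 (y(n) = (2*n)/((2*n)) = (2*n)*(1/(2*n)) = 1)
1/(y(334) + √(208131 + 267458)) = 1/(1 + √(208131 + 267458)) = 1/(1 + √475589)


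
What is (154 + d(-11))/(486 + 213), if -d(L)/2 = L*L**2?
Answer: 2816/699 ≈ 4.0286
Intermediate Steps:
d(L) = -2*L**3 (d(L) = -2*L*L**2 = -2*L**3)
(154 + d(-11))/(486 + 213) = (154 - 2*(-11)**3)/(486 + 213) = (154 - 2*(-1331))/699 = (154 + 2662)*(1/699) = 2816*(1/699) = 2816/699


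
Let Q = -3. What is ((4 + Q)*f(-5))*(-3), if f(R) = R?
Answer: 15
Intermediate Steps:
((4 + Q)*f(-5))*(-3) = ((4 - 3)*(-5))*(-3) = (1*(-5))*(-3) = -5*(-3) = 15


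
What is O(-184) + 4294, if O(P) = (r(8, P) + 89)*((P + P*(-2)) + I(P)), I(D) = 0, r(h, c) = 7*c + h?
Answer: -214850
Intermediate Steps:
r(h, c) = h + 7*c
O(P) = -P*(97 + 7*P) (O(P) = ((8 + 7*P) + 89)*((P + P*(-2)) + 0) = (97 + 7*P)*((P - 2*P) + 0) = (97 + 7*P)*(-P + 0) = (97 + 7*P)*(-P) = -P*(97 + 7*P))
O(-184) + 4294 = -184*(-97 - 7*(-184)) + 4294 = -184*(-97 + 1288) + 4294 = -184*1191 + 4294 = -219144 + 4294 = -214850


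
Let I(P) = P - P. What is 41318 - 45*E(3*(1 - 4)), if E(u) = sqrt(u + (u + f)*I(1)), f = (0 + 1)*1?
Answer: 41318 - 135*I ≈ 41318.0 - 135.0*I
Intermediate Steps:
f = 1 (f = 1*1 = 1)
I(P) = 0
E(u) = sqrt(u) (E(u) = sqrt(u + (u + 1)*0) = sqrt(u + (1 + u)*0) = sqrt(u + 0) = sqrt(u))
41318 - 45*E(3*(1 - 4)) = 41318 - 45*sqrt(3)*sqrt(1 - 4) = 41318 - 45*3*I = 41318 - 135*I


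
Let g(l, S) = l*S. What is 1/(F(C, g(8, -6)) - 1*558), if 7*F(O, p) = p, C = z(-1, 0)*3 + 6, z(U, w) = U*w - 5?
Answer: -7/3954 ≈ -0.0017704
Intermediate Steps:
z(U, w) = -5 + U*w
g(l, S) = S*l
C = -9 (C = (-5 - 1*0)*3 + 6 = (-5 + 0)*3 + 6 = -5*3 + 6 = -15 + 6 = -9)
F(O, p) = p/7
1/(F(C, g(8, -6)) - 1*558) = 1/((-6*8)/7 - 1*558) = 1/((⅐)*(-48) - 558) = 1/(-48/7 - 558) = 1/(-3954/7) = -7/3954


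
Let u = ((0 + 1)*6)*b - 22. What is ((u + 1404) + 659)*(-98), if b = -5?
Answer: -197078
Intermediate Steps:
u = -52 (u = ((0 + 1)*6)*(-5) - 22 = (1*6)*(-5) - 22 = 6*(-5) - 22 = -30 - 22 = -52)
((u + 1404) + 659)*(-98) = ((-52 + 1404) + 659)*(-98) = (1352 + 659)*(-98) = 2011*(-98) = -197078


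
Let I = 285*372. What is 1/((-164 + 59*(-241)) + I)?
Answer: 1/91637 ≈ 1.0913e-5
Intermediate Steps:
I = 106020
1/((-164 + 59*(-241)) + I) = 1/((-164 + 59*(-241)) + 106020) = 1/((-164 - 14219) + 106020) = 1/(-14383 + 106020) = 1/91637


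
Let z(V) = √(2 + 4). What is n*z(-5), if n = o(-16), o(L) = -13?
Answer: -13*√6 ≈ -31.843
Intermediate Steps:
z(V) = √6
n = -13
n*z(-5) = -13*√6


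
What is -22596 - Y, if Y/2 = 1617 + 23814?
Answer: -73458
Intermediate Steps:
Y = 50862 (Y = 2*(1617 + 23814) = 2*25431 = 50862)
-22596 - Y = -22596 - 1*50862 = -22596 - 50862 = -73458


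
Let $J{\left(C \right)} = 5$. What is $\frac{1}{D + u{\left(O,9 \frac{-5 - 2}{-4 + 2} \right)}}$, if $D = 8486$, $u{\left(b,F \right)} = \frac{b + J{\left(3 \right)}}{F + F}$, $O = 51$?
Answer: $\frac{9}{76382} \approx 0.00011783$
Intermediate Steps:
$u{\left(b,F \right)} = \frac{5 + b}{2 F}$ ($u{\left(b,F \right)} = \frac{b + 5}{F + F} = \frac{5 + b}{2 F}$)
$\frac{1}{D + u{\left(O,9 \frac{-5 - 2}{-4 + 2} \right)}} = \frac{1}{8486 + \frac{5 + 51}{2 \cdot 9 \frac{-5 - 2}{-4 + 2}}} = \frac{1}{8486 + \frac{1}{2} \frac{1}{9 \left(- \frac{7}{-2}\right)} 56} = \frac{1}{8486 + \frac{1}{2} \frac{1}{9 \left(\left(-7\right) \left(- \frac{1}{2}\right)\right)} 56} = \frac{1}{8486 + \frac{1}{2} \frac{1}{9 \cdot \frac{7}{2}} \cdot 56} = \frac{1}{8486 + \frac{1}{2} \frac{1}{\frac{63}{2}} \cdot 56} = \frac{1}{8486 + \frac{1}{2} \cdot \frac{2}{63} \cdot 56} = \frac{1}{8486 + \frac{8}{9}} = \frac{1}{\frac{76382}{9}} = \frac{9}{76382}$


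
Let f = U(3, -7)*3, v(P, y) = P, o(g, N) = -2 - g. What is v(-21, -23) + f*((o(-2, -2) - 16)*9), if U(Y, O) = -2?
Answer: 843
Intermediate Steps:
f = -6 (f = -2*3 = -6)
v(-21, -23) + f*((o(-2, -2) - 16)*9) = -21 - 6*((-2 - 1*(-2)) - 16)*9 = -21 - 6*((-2 + 2) - 16)*9 = -21 - 6*(0 - 16)*9 = -21 - (-96)*9 = -21 - 6*(-144) = -21 + 864 = 843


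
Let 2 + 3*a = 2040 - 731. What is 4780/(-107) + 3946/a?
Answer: -4980794/139849 ≈ -35.616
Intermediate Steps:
a = 1307/3 (a = -⅔ + (2040 - 731)/3 = -⅔ + (⅓)*1309 = -⅔ + 1309/3 = 1307/3 ≈ 435.67)
4780/(-107) + 3946/a = 4780/(-107) + 3946/(1307/3) = 4780*(-1/107) + 3946*(3/1307) = -4780/107 + 11838/1307 = -4980794/139849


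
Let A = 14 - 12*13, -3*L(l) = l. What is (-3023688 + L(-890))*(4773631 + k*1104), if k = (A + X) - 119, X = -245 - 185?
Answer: -36378354563458/3 ≈ -1.2126e+13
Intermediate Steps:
L(l) = -l/3
X = -430
A = -142 (A = 14 - 156 = -142)
k = -691 (k = (-142 - 430) - 119 = -572 - 119 = -691)
(-3023688 + L(-890))*(4773631 + k*1104) = (-3023688 - ⅓*(-890))*(4773631 - 691*1104) = (-3023688 + 890/3)*(4773631 - 762864) = -9070174/3*4010767 = -36378354563458/3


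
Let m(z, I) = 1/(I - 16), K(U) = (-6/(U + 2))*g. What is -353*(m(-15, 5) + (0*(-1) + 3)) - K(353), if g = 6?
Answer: -4009684/3905 ≈ -1026.8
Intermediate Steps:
K(U) = -36/(2 + U) (K(U) = -6/(U + 2)*6 = -6/(2 + U)*6 = -36/(2 + U))
m(z, I) = 1/(-16 + I)
-353*(m(-15, 5) + (0*(-1) + 3)) - K(353) = -353*(1/(-16 + 5) + (0*(-1) + 3)) - (-36)/(2 + 353) = -353*(1/(-11) + (0 + 3)) - (-36)/355 = -353*(-1/11 + 3) - (-36)/355 = -353*32/11 - 1*(-36/355) = -11296/11 + 36/355 = -4009684/3905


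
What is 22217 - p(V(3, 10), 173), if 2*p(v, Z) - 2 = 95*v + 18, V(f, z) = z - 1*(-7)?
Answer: 42799/2 ≈ 21400.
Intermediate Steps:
V(f, z) = 7 + z (V(f, z) = z + 7 = 7 + z)
p(v, Z) = 10 + 95*v/2 (p(v, Z) = 1 + (95*v + 18)/2 = 1 + (18 + 95*v)/2 = 1 + (9 + 95*v/2) = 10 + 95*v/2)
22217 - p(V(3, 10), 173) = 22217 - (10 + 95*(7 + 10)/2) = 22217 - (10 + (95/2)*17) = 22217 - (10 + 1615/2) = 22217 - 1*1635/2 = 22217 - 1635/2 = 42799/2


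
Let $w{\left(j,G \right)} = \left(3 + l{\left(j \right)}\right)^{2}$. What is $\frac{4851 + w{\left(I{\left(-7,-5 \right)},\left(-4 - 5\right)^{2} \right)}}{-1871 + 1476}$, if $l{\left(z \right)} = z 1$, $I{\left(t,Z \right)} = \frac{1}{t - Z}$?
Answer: $- \frac{19429}{1580} \approx -12.297$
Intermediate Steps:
$l{\left(z \right)} = z$
$w{\left(j,G \right)} = \left(3 + j\right)^{2}$
$\frac{4851 + w{\left(I{\left(-7,-5 \right)},\left(-4 - 5\right)^{2} \right)}}{-1871 + 1476} = \frac{4851 + \left(3 + \frac{1}{-7 - -5}\right)^{2}}{-1871 + 1476} = \frac{4851 + \left(3 + \frac{1}{-7 + 5}\right)^{2}}{-395} = \left(4851 + \left(3 + \frac{1}{-2}\right)^{2}\right) \left(- \frac{1}{395}\right) = \left(4851 + \left(3 - \frac{1}{2}\right)^{2}\right) \left(- \frac{1}{395}\right) = \left(4851 + \left(\frac{5}{2}\right)^{2}\right) \left(- \frac{1}{395}\right) = \left(4851 + \frac{25}{4}\right) \left(- \frac{1}{395}\right) = \frac{19429}{4} \left(- \frac{1}{395}\right) = - \frac{19429}{1580}$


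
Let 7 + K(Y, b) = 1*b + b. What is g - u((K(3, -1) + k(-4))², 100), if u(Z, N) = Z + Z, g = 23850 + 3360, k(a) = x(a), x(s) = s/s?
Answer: 27082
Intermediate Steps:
K(Y, b) = -7 + 2*b (K(Y, b) = -7 + (1*b + b) = -7 + (b + b) = -7 + 2*b)
x(s) = 1
k(a) = 1
g = 27210
u(Z, N) = 2*Z
g - u((K(3, -1) + k(-4))², 100) = 27210 - 2*((-7 + 2*(-1)) + 1)² = 27210 - 2*((-7 - 2) + 1)² = 27210 - 2*(-9 + 1)² = 27210 - 2*(-8)² = 27210 - 2*64 = 27210 - 1*128 = 27210 - 128 = 27082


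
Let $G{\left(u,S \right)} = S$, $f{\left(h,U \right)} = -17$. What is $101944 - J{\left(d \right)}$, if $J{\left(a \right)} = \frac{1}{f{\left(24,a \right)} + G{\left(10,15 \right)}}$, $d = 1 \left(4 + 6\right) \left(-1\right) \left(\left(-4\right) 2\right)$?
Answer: $\frac{203889}{2} \approx 1.0194 \cdot 10^{5}$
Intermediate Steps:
$d = 80$ ($d = 1 \cdot 10 \left(-1\right) \left(-8\right) = 10 \left(-1\right) \left(-8\right) = \left(-10\right) \left(-8\right) = 80$)
$J{\left(a \right)} = - \frac{1}{2}$ ($J{\left(a \right)} = \frac{1}{-17 + 15} = \frac{1}{-2} = - \frac{1}{2}$)
$101944 - J{\left(d \right)} = 101944 - - \frac{1}{2} = 101944 + \frac{1}{2} = \frac{203889}{2}$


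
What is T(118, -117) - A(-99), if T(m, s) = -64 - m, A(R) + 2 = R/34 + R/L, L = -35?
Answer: -214101/1190 ≈ -179.92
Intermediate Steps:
A(R) = -2 + R/1190 (A(R) = -2 + (R/34 + R/(-35)) = -2 + (R*(1/34) + R*(-1/35)) = -2 + (R/34 - R/35) = -2 + R/1190)
T(118, -117) - A(-99) = (-64 - 1*118) - (-2 + (1/1190)*(-99)) = (-64 - 118) - (-2 - 99/1190) = -182 - 1*(-2479/1190) = -182 + 2479/1190 = -214101/1190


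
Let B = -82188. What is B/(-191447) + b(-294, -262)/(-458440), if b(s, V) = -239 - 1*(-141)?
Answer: 18848514263/43883481340 ≈ 0.42951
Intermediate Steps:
b(s, V) = -98 (b(s, V) = -239 + 141 = -98)
B/(-191447) + b(-294, -262)/(-458440) = -82188/(-191447) - 98/(-458440) = -82188*(-1/191447) - 98*(-1/458440) = 82188/191447 + 49/229220 = 18848514263/43883481340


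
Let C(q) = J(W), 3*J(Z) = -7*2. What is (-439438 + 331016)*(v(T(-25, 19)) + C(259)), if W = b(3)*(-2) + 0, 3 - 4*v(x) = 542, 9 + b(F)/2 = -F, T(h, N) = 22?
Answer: 90695003/6 ≈ 1.5116e+7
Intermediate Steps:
b(F) = -18 - 2*F (b(F) = -18 + 2*(-F) = -18 - 2*F)
v(x) = -539/4 (v(x) = 3/4 - 1/4*542 = 3/4 - 271/2 = -539/4)
W = 48 (W = (-18 - 2*3)*(-2) + 0 = (-18 - 6)*(-2) + 0 = -24*(-2) + 0 = 48 + 0 = 48)
J(Z) = -14/3 (J(Z) = (-7*2)/3 = (1/3)*(-14) = -14/3)
C(q) = -14/3
(-439438 + 331016)*(v(T(-25, 19)) + C(259)) = (-439438 + 331016)*(-539/4 - 14/3) = -108422*(-1673/12) = 90695003/6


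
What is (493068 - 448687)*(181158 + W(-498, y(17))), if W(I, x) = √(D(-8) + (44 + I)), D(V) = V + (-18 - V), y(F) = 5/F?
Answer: 8039973198 + 88762*I*√118 ≈ 8.04e+9 + 9.642e+5*I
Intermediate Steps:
D(V) = -18
W(I, x) = √(26 + I) (W(I, x) = √(-18 + (44 + I)) = √(26 + I))
(493068 - 448687)*(181158 + W(-498, y(17))) = (493068 - 448687)*(181158 + √(26 - 498)) = 44381*(181158 + √(-472)) = 44381*(181158 + 2*I*√118) = 8039973198 + 88762*I*√118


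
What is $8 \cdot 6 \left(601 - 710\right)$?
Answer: $-5232$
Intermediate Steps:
$8 \cdot 6 \left(601 - 710\right) = 48 \left(601 - 710\right) = 48 \left(-109\right) = -5232$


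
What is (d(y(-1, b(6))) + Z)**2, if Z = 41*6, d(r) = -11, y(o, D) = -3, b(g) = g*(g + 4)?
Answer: 55225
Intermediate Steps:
b(g) = g*(4 + g)
Z = 246
(d(y(-1, b(6))) + Z)**2 = (-11 + 246)**2 = 235**2 = 55225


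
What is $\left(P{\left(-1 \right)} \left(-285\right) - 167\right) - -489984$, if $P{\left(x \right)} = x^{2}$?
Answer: $489532$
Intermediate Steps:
$\left(P{\left(-1 \right)} \left(-285\right) - 167\right) - -489984 = \left(\left(-1\right)^{2} \left(-285\right) - 167\right) - -489984 = \left(1 \left(-285\right) - 167\right) + 489984 = \left(-285 - 167\right) + 489984 = -452 + 489984 = 489532$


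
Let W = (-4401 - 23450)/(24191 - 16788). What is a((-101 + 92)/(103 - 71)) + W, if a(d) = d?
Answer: -957859/236896 ≈ -4.0434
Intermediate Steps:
W = -27851/7403 ≈ -3.7621
a((-101 + 92)/(103 - 71)) + W = (-101 + 92)/(103 - 71) - 27851/7403 = -9/32 - 27851/7403 = -957859/236896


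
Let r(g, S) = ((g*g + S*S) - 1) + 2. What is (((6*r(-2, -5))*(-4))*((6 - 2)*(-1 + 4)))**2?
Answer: 74649600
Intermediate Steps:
r(g, S) = 1 + S**2 + g**2 (r(g, S) = ((g**2 + S**2) - 1) + 2 = ((S**2 + g**2) - 1) + 2 = (-1 + S**2 + g**2) + 2 = 1 + S**2 + g**2)
(((6*r(-2, -5))*(-4))*((6 - 2)*(-1 + 4)))**2 = (((6*(1 + (-5)**2 + (-2)**2))*(-4))*((6 - 2)*(-1 + 4)))**2 = (((6*(1 + 25 + 4))*(-4))*(4*3))**2 = (((6*30)*(-4))*12)**2 = ((180*(-4))*12)**2 = (-720*12)**2 = (-8640)**2 = 74649600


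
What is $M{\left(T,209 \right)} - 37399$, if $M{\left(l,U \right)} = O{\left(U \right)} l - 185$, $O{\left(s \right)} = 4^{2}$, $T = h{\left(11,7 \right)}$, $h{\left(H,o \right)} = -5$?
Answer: $-37664$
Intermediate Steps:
$T = -5$
$O{\left(s \right)} = 16$
$M{\left(l,U \right)} = -185 + 16 l$ ($M{\left(l,U \right)} = 16 l - 185 = -185 + 16 l$)
$M{\left(T,209 \right)} - 37399 = \left(-185 + 16 \left(-5\right)\right) - 37399 = \left(-185 - 80\right) - 37399 = -265 - 37399 = -37664$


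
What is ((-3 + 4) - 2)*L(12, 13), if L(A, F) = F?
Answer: -13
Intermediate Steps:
((-3 + 4) - 2)*L(12, 13) = ((-3 + 4) - 2)*13 = (1 - 2)*13 = -1*13 = -13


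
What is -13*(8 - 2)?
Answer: -78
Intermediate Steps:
-13*(8 - 2) = -13*6 = -78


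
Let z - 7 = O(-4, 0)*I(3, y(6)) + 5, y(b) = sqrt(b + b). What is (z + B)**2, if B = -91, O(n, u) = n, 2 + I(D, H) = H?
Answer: 5233 + 1136*sqrt(3) ≈ 7200.6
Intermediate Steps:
y(b) = sqrt(2)*sqrt(b) (y(b) = sqrt(2*b) = sqrt(2)*sqrt(b))
I(D, H) = -2 + H
z = 20 - 8*sqrt(3) (z = 7 + (-4*(-2 + sqrt(2)*sqrt(6)) + 5) = 7 + (-4*(-2 + 2*sqrt(3)) + 5) = 7 + ((8 - 8*sqrt(3)) + 5) = 7 + (13 - 8*sqrt(3)) = 20 - 8*sqrt(3) ≈ 6.1436)
(z + B)**2 = ((20 - 8*sqrt(3)) - 91)**2 = (-71 - 8*sqrt(3))**2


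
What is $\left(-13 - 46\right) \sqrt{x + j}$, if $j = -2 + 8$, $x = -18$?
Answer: $- 118 i \sqrt{3} \approx - 204.38 i$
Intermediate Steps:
$j = 6$
$\left(-13 - 46\right) \sqrt{x + j} = \left(-13 - 46\right) \sqrt{-18 + 6} = - 59 \sqrt{-12} = - 59 \cdot 2 i \sqrt{3} = - 118 i \sqrt{3}$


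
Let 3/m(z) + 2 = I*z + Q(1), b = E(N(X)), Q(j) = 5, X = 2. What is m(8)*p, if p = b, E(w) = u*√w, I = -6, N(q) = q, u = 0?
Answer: 0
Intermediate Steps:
E(w) = 0 (E(w) = 0*√w = 0)
b = 0
p = 0
m(z) = 3/(3 - 6*z) (m(z) = 3/(-2 + (-6*z + 5)) = 3/(-2 + (5 - 6*z)) = 3/(3 - 6*z))
m(8)*p = -1/(-1 + 2*8)*0 = -1/(-1 + 16)*0 = -1/15*0 = 0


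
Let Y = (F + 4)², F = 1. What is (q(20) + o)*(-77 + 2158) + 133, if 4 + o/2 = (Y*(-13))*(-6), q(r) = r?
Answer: 8141005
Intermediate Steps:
Y = 25 (Y = (1 + 4)² = 5² = 25)
o = 3892 (o = -8 + 2*((25*(-13))*(-6)) = -8 + 2*(-325*(-6)) = -8 + 2*1950 = -8 + 3900 = 3892)
(q(20) + o)*(-77 + 2158) + 133 = (20 + 3892)*(-77 + 2158) + 133 = 3912*2081 + 133 = 8140872 + 133 = 8141005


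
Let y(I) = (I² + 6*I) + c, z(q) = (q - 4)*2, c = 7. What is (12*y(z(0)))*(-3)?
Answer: -828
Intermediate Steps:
z(q) = -8 + 2*q (z(q) = (-4 + q)*2 = -8 + 2*q)
y(I) = 7 + I² + 6*I (y(I) = (I² + 6*I) + 7 = 7 + I² + 6*I)
(12*y(z(0)))*(-3) = (12*(7 + (-8 + 2*0)² + 6*(-8 + 2*0)))*(-3) = (12*(7 + (-8 + 0)² + 6*(-8 + 0)))*(-3) = (12*(7 + (-8)² + 6*(-8)))*(-3) = (12*(7 + 64 - 48))*(-3) = (12*23)*(-3) = 276*(-3) = -828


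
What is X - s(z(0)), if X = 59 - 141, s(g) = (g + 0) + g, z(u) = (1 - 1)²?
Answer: -82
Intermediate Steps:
z(u) = 0 (z(u) = 0² = 0)
s(g) = 2*g (s(g) = g + g = 2*g)
X = -82
X - s(z(0)) = -82 - 2*0 = -82 - 1*0 = -82 + 0 = -82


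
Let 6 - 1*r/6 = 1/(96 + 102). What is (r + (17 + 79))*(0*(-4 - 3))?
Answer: 0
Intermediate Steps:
r = 1187/33 (r = 36 - 6/(96 + 102) = 36 - 6/198 = 36 - 6*1/198 = 36 - 1/33 = 1187/33 ≈ 35.970)
(r + (17 + 79))*(0*(-4 - 3)) = (1187/33 + (17 + 79))*(0*(-4 - 3)) = (1187/33 + 96)*(0*(-7)) = (4355/33)*0 = 0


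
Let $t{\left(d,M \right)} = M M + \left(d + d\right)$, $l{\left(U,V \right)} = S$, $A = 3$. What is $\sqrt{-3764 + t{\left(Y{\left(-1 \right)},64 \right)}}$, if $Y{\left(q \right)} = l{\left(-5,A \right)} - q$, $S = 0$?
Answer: $\sqrt{334} \approx 18.276$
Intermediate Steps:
$l{\left(U,V \right)} = 0$
$Y{\left(q \right)} = - q$ ($Y{\left(q \right)} = 0 - q = - q$)
$t{\left(d,M \right)} = M^{2} + 2 d$
$\sqrt{-3764 + t{\left(Y{\left(-1 \right)},64 \right)}} = \sqrt{-3764 + \left(64^{2} + 2 \left(\left(-1\right) \left(-1\right)\right)\right)} = \sqrt{-3764 + \left(4096 + 2 \cdot 1\right)} = \sqrt{-3764 + \left(4096 + 2\right)} = \sqrt{-3764 + 4098} = \sqrt{334}$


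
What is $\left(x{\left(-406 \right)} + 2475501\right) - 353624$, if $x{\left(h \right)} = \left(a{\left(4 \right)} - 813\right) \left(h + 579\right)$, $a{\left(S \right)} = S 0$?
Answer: $1981228$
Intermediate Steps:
$a{\left(S \right)} = 0$
$x{\left(h \right)} = -470727 - 813 h$ ($x{\left(h \right)} = \left(0 - 813\right) \left(h + 579\right) = - 813 \left(579 + h\right) = -470727 - 813 h$)
$\left(x{\left(-406 \right)} + 2475501\right) - 353624 = \left(\left(-470727 - -330078\right) + 2475501\right) - 353624 = \left(\left(-470727 + 330078\right) + 2475501\right) - 353624 = \left(-140649 + 2475501\right) - 353624 = 2334852 - 353624 = 1981228$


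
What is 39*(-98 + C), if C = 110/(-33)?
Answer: -3952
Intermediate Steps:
C = -10/3 (C = 110*(-1/33) = -10/3 ≈ -3.3333)
39*(-98 + C) = 39*(-98 - 10/3) = 39*(-304/3) = -3952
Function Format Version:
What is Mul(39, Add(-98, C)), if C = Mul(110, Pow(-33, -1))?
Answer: -3952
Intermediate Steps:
C = Rational(-10, 3) (C = Mul(110, Rational(-1, 33)) = Rational(-10, 3) ≈ -3.3333)
Mul(39, Add(-98, C)) = Mul(39, Add(-98, Rational(-10, 3))) = Mul(39, Rational(-304, 3)) = -3952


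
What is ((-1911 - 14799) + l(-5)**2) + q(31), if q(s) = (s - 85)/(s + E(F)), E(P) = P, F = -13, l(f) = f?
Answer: -16688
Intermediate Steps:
q(s) = (-85 + s)/(-13 + s) (q(s) = (s - 85)/(s - 13) = (-85 + s)/(-13 + s))
((-1911 - 14799) + l(-5)**2) + q(31) = ((-1911 - 14799) + (-5)**2) + (-85 + 31)/(-13 + 31) = (-16710 + 25) - 54/18 = -16685 + (1/18)*(-54) = -16685 - 3 = -16688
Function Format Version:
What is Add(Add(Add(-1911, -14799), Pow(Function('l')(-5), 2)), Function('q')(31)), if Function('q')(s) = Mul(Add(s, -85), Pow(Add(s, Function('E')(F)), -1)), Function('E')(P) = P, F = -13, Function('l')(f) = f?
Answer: -16688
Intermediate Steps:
Function('q')(s) = Mul(Pow(Add(-13, s), -1), Add(-85, s)) (Function('q')(s) = Mul(Add(s, -85), Pow(Add(s, -13), -1)) = Mul(Add(-85, s), Pow(Add(-13, s), -1)) = Mul(Pow(Add(-13, s), -1), Add(-85, s)))
Add(Add(Add(-1911, -14799), Pow(Function('l')(-5), 2)), Function('q')(31)) = Add(Add(Add(-1911, -14799), Pow(-5, 2)), Mul(Pow(Add(-13, 31), -1), Add(-85, 31))) = Add(Add(-16710, 25), Mul(Pow(18, -1), -54)) = Add(-16685, Mul(Rational(1, 18), -54)) = Add(-16685, -3) = -16688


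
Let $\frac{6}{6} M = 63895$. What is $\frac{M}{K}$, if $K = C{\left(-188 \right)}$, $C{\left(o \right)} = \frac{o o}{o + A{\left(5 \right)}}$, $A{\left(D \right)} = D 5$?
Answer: $- \frac{10414885}{35344} \approx -294.67$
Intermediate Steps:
$A{\left(D \right)} = 5 D$
$M = 63895$
$C{\left(o \right)} = \frac{o^{2}}{25 + o}$ ($C{\left(o \right)} = \frac{o o}{o + 5 \cdot 5} = \frac{o^{2}}{o + 25} = \frac{o^{2}}{25 + o}$)
$K = - \frac{35344}{163}$ ($K = \frac{\left(-188\right)^{2}}{25 - 188} = \frac{35344}{-163} = 35344 \left(- \frac{1}{163}\right) = - \frac{35344}{163} \approx -216.83$)
$\frac{M}{K} = \frac{63895}{- \frac{35344}{163}} = 63895 \left(- \frac{163}{35344}\right) = - \frac{10414885}{35344}$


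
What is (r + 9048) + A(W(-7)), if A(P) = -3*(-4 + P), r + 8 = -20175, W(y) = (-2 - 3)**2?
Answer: -11198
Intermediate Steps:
W(y) = 25 (W(y) = (-5)**2 = 25)
r = -20183 (r = -8 - 20175 = -20183)
A(P) = 12 - 3*P
(r + 9048) + A(W(-7)) = (-20183 + 9048) + (12 - 3*25) = -11135 + (12 - 75) = -11135 - 63 = -11198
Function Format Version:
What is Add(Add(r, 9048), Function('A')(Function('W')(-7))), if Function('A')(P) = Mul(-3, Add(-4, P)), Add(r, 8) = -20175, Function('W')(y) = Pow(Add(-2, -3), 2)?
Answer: -11198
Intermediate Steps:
Function('W')(y) = 25 (Function('W')(y) = Pow(-5, 2) = 25)
r = -20183 (r = Add(-8, -20175) = -20183)
Function('A')(P) = Add(12, Mul(-3, P))
Add(Add(r, 9048), Function('A')(Function('W')(-7))) = Add(Add(-20183, 9048), Add(12, Mul(-3, 25))) = Add(-11135, Add(12, -75)) = Add(-11135, -63) = -11198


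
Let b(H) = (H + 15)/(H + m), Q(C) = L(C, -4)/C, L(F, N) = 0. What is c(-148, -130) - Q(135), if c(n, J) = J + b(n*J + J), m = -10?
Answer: -98555/764 ≈ -129.00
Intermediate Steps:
Q(C) = 0 (Q(C) = 0/C = 0)
b(H) = (15 + H)/(-10 + H) (b(H) = (H + 15)/(H - 10) = (15 + H)/(-10 + H))
c(n, J) = J + (15 + J + J*n)/(-10 + J + J*n) (c(n, J) = J + (15 + (n*J + J))/(-10 + (n*J + J)) = J + (15 + (J*n + J))/(-10 + (J*n + J)) = J + (15 + (J + J*n))/(-10 + (J + J*n)) = J + (15 + J + J*n)/(-10 + J + J*n))
c(-148, -130) - Q(135) = (15 - 130*(1 - 148) - 130*(-10 - 130*(1 - 148)))/(-10 - 130*(1 - 148)) - 1*0 = (15 - 130*(-147) - 130*(-10 - 130*(-147)))/(-10 - 130*(-147)) + 0 = (15 + 19110 - 130*(-10 + 19110))/(-10 + 19110) + 0 = (15 + 19110 - 130*19100)/19100 + 0 = (15 + 19110 - 2483000)/19100 + 0 = (1/19100)*(-2463875) + 0 = -98555/764 + 0 = -98555/764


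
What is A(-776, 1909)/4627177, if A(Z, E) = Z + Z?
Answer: -1552/4627177 ≈ -0.00033541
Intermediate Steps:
A(Z, E) = 2*Z
A(-776, 1909)/4627177 = (2*(-776))/4627177 = -1552*1/4627177 = -1552/4627177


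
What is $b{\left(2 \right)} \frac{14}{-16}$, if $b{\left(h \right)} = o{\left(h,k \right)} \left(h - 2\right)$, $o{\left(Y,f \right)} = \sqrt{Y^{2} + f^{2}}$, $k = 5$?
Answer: $0$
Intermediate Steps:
$b{\left(h \right)} = \sqrt{25 + h^{2}} \left(-2 + h\right)$ ($b{\left(h \right)} = \sqrt{h^{2} + 5^{2}} \left(h - 2\right) = \sqrt{h^{2} + 25} \left(-2 + h\right) = \sqrt{25 + h^{2}} \left(-2 + h\right)$)
$b{\left(2 \right)} \frac{14}{-16} = \sqrt{25 + 2^{2}} \left(-2 + 2\right) \frac{14}{-16} = \sqrt{25 + 4} \cdot 0 \cdot 14 \left(- \frac{1}{16}\right) = \sqrt{29} \cdot 0 \left(- \frac{7}{8}\right) = 0 \left(- \frac{7}{8}\right) = 0$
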